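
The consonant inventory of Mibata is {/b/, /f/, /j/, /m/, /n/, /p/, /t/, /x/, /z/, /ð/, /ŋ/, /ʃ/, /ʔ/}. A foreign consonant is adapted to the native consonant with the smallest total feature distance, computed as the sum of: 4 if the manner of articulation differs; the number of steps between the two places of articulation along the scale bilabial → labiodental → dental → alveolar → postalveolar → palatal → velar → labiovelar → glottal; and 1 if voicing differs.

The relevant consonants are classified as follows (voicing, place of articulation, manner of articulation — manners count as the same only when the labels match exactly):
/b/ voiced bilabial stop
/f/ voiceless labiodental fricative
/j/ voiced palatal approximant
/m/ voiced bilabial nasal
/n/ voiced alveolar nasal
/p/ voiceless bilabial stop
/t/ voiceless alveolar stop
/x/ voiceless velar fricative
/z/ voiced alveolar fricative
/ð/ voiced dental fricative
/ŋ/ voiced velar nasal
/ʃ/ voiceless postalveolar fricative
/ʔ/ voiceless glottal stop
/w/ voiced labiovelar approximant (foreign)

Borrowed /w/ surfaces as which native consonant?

j

/j/ is closest: same manner (approximant), place distance 2 (labiovelar→palatal), same voicing; total 2. Next closest is /ŋ/ at distance 5.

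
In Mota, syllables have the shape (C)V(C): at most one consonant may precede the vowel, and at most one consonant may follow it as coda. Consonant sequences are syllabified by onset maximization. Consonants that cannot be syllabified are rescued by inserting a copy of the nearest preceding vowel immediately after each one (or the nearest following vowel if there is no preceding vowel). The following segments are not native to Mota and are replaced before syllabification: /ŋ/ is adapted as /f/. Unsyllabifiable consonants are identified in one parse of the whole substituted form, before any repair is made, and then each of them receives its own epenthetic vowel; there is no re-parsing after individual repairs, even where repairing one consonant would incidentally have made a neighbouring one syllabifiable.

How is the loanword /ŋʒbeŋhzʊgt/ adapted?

Substitution: /ŋ/ → /f/, giving /fʒbefhzʊgt/.
Under (C)V(C), the unsyllabifiable consonants are /f/, /ʒ/, /h/, /t/ (at most one coda consonant is licensed; onsets are limited to one consonant).
Inserting the epenthetic vowel yields /f/ → /fe/, /ʒ/ → /ʒe/, /h/ → /he/, /t/ → /tʊ/.

feʒebefhezʊgtʊ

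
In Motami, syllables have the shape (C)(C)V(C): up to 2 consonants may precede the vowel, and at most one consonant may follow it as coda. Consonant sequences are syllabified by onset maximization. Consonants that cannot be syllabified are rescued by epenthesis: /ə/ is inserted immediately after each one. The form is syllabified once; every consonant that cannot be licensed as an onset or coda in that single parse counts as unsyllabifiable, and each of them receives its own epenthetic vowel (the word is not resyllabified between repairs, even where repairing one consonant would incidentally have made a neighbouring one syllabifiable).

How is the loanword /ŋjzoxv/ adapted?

ŋəjzoxvə

Under (C)(C)V(C), the unsyllabifiable consonants are /ŋ/, /v/ (at most one coda consonant is licensed; onsets may contain at most 2 consonants).
Inserting the epenthetic vowel yields /ŋ/ → /ŋə/, /v/ → /və/.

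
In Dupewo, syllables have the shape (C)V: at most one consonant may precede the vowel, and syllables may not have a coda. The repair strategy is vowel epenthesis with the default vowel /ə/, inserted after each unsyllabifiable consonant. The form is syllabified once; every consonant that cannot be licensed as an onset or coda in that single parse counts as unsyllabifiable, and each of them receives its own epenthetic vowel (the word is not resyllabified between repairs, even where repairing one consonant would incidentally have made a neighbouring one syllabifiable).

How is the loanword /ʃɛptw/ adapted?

Syllabifying with onset maximization leaves /p/, /t/, /w/ stranded (no codas are permitted; onsets are limited to one consonant).
Epenthesis after each stranded consonant: /p/ → /pə/, /t/ → /tə/, /w/ → /wə/.

ʃɛpətəwə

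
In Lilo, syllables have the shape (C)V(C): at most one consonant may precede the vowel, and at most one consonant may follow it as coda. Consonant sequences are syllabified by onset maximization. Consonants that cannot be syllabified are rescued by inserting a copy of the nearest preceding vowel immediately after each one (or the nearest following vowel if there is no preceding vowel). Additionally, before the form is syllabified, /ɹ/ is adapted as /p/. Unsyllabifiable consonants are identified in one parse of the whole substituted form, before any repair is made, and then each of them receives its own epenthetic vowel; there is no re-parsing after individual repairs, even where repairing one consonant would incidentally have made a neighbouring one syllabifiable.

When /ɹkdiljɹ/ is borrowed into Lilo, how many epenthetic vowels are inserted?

4

After substitution the input is /pkdiljp/.
The unsyllabifiable consonants are /p/, /k/, /j/, /p/; each receives one epenthetic vowel.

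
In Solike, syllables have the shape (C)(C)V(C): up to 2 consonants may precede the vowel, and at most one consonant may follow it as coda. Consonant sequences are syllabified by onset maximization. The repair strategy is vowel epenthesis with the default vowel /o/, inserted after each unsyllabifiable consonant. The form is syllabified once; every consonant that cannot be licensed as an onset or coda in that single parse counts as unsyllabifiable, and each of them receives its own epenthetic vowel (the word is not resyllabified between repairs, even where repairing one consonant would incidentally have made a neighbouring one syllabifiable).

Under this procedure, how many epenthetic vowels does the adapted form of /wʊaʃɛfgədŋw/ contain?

2

The unsyllabifiable consonants are /ŋ/, /w/; each receives one epenthetic vowel.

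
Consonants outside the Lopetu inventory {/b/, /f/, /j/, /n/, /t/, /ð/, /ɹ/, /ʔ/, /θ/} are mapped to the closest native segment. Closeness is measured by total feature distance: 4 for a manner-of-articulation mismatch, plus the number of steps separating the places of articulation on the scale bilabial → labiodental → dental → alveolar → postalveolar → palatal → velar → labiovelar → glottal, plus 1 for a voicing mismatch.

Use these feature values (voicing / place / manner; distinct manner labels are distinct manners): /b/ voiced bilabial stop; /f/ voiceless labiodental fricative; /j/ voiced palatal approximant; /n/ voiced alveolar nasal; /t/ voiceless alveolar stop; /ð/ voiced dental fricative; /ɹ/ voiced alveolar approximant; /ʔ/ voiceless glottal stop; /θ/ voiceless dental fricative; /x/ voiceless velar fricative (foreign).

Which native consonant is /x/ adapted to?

/θ/ is closest: same manner (fricative), place distance 4 (velar→dental), same voicing; total 4. Next closest is /f/ at distance 5.

θ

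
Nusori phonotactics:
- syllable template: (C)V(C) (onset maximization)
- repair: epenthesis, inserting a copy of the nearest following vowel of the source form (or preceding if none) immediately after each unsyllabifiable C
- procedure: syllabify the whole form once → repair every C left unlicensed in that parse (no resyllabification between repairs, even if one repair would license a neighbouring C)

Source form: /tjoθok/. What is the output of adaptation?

The consonants /t/ cannot be parsed into a legal (C)V(C) syllable (at most one coda consonant is licensed; onsets are limited to one consonant).
Epenthesis after each stranded consonant: /t/ → /to/.

tojoθok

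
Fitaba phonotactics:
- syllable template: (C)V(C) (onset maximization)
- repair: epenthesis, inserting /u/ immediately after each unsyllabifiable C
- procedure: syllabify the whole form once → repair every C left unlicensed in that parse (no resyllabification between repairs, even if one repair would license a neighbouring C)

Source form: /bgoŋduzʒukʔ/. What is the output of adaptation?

Syllabifying with onset maximization leaves /b/, /ʔ/ stranded (at most one coda consonant is licensed; onsets are limited to one consonant).
Inserting the epenthetic vowel yields /b/ → /bu/, /ʔ/ → /ʔu/.

bugoŋduzʒukʔu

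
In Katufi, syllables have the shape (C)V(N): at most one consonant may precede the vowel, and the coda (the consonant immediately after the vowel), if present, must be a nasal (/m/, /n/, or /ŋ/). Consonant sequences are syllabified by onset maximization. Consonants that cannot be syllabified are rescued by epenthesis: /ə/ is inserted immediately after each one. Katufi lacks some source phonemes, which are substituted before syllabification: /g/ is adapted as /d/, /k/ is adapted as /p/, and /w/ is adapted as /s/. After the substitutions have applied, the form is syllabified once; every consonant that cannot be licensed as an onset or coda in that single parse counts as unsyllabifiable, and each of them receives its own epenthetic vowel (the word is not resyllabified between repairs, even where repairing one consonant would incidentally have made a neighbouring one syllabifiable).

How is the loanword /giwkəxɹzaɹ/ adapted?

disəpəxəɹəzaɹə

Substitution: /g/ → /d/, /w/ → /s/, /k/ → /p/, giving /dispəxɹzaɹ/.
Syllabifying with onset maximization leaves /s/, /x/, /ɹ/, /ɹ/ stranded (only a nasal (/m/, /n/, or /ŋ/) is licensed in coda position; onsets are limited to one consonant).
Each unlicensed consonant becomes the onset of a new syllable: /s/ → /sə/, /x/ → /xə/, /ɹ/ → /ɹə/, /ɹ/ → /ɹə/.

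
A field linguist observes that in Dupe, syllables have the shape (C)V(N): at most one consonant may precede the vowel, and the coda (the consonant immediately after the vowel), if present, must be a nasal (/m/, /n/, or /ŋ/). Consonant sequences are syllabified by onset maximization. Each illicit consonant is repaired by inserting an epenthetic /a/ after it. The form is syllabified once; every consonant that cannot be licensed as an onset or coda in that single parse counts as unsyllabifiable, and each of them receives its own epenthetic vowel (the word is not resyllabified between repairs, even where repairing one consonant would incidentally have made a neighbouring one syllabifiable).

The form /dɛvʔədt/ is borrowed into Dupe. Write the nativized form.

Under (C)V(N), the unsyllabifiable consonants are /v/, /d/, /t/ (only a nasal (/m/, /n/, or /ŋ/) is licensed in coda position; onsets are limited to one consonant).
Each unlicensed consonant becomes the onset of a new syllable: /v/ → /va/, /d/ → /da/, /t/ → /ta/.

dɛvaʔədata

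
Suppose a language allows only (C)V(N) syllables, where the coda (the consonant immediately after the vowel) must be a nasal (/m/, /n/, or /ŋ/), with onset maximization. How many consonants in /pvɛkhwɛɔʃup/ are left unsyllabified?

Syllabifying with onset maximization leaves /p/, /k/, /h/, /p/ stranded (only a nasal (/m/, /n/, or /ŋ/) is licensed in coda position; onsets are limited to one consonant).

4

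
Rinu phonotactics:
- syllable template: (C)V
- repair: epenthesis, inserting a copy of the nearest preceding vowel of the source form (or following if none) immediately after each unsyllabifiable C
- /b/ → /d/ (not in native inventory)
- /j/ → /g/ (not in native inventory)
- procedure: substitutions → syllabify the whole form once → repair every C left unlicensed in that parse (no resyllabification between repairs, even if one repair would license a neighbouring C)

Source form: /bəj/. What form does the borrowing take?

dəgə

Substitution: /b/ → /d/, /j/ → /g/, giving /dəg/.
Under (C)V, the unsyllabifiable consonants are /g/ (no codas are permitted; onsets are limited to one consonant).
Epenthesis after each stranded consonant: /g/ → /gə/.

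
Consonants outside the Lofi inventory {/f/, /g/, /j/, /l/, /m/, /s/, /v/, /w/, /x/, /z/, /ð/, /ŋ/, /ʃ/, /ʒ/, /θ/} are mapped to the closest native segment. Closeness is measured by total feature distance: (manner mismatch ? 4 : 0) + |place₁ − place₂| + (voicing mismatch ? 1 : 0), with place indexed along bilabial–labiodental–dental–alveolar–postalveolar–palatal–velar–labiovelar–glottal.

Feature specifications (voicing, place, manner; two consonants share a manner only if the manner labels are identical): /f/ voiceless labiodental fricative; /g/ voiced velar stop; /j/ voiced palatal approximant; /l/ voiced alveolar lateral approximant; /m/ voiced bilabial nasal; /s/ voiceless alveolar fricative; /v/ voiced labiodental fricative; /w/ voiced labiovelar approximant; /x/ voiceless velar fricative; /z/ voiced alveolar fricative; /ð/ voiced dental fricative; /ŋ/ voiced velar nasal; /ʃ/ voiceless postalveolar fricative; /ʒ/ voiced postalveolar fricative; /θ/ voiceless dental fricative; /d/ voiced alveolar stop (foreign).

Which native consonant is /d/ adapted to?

/g/ is closest: same manner (stop), place distance 3 (alveolar→velar), same voicing; total 3. Next closest is /l/ at distance 4.

g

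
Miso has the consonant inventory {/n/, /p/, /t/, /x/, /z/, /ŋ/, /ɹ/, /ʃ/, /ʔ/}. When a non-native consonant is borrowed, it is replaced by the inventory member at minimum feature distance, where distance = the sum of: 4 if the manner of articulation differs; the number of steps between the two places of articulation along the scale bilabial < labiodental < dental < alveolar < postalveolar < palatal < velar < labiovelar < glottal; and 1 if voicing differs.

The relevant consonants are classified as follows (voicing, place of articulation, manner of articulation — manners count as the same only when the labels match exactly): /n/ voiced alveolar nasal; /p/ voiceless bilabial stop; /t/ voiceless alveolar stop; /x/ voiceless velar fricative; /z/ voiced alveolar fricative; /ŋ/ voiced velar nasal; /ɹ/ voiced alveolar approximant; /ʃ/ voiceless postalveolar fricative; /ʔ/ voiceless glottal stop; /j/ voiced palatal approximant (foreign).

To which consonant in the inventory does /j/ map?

/ɹ/ is closest: same manner (approximant), place distance 2 (palatal→alveolar), same voicing; total 2. Next closest is /ŋ/ at distance 5.

ɹ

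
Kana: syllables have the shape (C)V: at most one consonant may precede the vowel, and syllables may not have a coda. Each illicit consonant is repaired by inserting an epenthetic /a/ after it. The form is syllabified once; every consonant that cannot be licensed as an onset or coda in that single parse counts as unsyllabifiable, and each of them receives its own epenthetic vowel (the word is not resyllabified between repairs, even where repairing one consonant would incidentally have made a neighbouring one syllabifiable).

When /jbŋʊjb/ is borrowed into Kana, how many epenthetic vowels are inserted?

4

The unsyllabifiable consonants are /j/, /b/, /j/, /b/; each receives one epenthetic vowel.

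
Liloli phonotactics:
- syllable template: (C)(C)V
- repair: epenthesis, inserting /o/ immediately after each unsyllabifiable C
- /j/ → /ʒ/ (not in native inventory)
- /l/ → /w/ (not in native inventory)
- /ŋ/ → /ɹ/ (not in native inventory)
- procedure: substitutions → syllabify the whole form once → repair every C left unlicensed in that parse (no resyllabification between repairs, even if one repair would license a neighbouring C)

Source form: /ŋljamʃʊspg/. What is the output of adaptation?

ɹowʒamʃʊsopogo

Substitution: /ŋ/ → /ɹ/, /l/ → /w/, /j/ → /ʒ/, giving /ɹwʒamʃʊspg/.
Under (C)(C)V, the unsyllabifiable consonants are /ɹ/, /s/, /p/, /g/ (no codas are permitted; onsets may contain at most 2 consonants).
Each unlicensed consonant becomes the onset of a new syllable: /ɹ/ → /ɹo/, /s/ → /so/, /p/ → /po/, /g/ → /go/.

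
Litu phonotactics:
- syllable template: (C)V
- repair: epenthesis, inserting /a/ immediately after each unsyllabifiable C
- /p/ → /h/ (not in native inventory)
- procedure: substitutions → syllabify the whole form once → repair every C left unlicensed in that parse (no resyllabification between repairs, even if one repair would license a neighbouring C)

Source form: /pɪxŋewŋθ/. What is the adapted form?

Substitution: /p/ → /h/, giving /hɪxŋewŋθ/.
Syllabifying with onset maximization leaves /x/, /w/, /ŋ/, /θ/ stranded (no codas are permitted; onsets are limited to one consonant).
Each unlicensed consonant becomes the onset of a new syllable: /x/ → /xa/, /w/ → /wa/, /ŋ/ → /ŋa/, /θ/ → /θa/.

hɪxaŋewaŋaθa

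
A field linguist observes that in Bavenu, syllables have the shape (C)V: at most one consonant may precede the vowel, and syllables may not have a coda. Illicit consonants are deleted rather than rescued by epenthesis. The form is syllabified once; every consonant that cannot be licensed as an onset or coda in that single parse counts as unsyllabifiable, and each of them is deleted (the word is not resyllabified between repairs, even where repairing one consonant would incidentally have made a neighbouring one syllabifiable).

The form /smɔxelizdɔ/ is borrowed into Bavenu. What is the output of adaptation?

mɔxelidɔ

Syllabifying with onset maximization leaves /s/, /z/ stranded (no codas are permitted; onsets are limited to one consonant).
Deleting the stranded consonants removes /s/, /z/.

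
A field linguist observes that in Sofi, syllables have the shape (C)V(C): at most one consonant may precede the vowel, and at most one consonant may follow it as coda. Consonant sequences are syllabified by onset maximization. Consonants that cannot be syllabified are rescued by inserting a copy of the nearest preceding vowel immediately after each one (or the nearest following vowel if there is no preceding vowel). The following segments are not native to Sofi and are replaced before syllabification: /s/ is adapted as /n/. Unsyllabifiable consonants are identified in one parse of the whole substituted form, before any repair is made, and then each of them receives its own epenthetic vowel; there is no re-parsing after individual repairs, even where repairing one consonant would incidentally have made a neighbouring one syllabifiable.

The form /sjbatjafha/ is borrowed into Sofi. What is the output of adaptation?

najabatjafha

Substitution: /s/ → /n/, giving /njbatjafha/.
Syllabifying with onset maximization leaves /n/, /j/ stranded (at most one coda consonant is licensed; onsets are limited to one consonant).
Each unlicensed consonant becomes the onset of a new syllable: /n/ → /na/, /j/ → /ja/.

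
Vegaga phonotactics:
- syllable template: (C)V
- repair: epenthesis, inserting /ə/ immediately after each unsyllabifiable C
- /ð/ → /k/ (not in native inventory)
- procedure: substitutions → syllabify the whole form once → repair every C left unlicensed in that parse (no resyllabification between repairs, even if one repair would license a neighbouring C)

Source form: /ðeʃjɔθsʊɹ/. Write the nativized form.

keʃəjɔθəsʊɹə

Substitution: /ð/ → /k/, giving /keʃjɔθsʊɹ/.
The consonants /ʃ/, /θ/, /ɹ/ cannot be parsed into a legal (C)V syllable (no codas are permitted; onsets are limited to one consonant).
Inserting the epenthetic vowel yields /ʃ/ → /ʃə/, /θ/ → /θə/, /ɹ/ → /ɹə/.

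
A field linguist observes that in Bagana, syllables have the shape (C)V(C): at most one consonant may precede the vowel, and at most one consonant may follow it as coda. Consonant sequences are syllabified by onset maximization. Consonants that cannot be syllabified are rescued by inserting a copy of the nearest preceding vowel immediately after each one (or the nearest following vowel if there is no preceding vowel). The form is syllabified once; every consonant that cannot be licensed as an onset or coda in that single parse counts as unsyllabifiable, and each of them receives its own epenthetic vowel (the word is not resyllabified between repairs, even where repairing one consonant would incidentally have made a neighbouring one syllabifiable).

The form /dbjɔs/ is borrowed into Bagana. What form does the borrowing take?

The consonants /d/, /b/ cannot be parsed into a legal (C)V(C) syllable (at most one coda consonant is licensed; onsets are limited to one consonant).
Epenthesis after each stranded consonant: /d/ → /dɔ/, /b/ → /bɔ/.

dɔbɔjɔs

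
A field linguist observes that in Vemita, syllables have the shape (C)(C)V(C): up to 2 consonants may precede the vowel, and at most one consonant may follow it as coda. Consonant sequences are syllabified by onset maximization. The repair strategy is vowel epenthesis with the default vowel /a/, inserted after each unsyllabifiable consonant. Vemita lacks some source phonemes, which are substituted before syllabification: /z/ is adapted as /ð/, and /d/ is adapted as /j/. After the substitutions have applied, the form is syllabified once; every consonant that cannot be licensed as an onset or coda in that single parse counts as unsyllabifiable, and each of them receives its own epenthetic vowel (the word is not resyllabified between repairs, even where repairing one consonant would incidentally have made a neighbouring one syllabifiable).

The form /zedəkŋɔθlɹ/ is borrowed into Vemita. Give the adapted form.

Substitution: /z/ → /ð/, /d/ → /j/, giving /ðejəkŋɔθlɹ/.
Syllabifying with onset maximization leaves /l/, /ɹ/ stranded (at most one coda consonant is licensed; onsets may contain at most 2 consonants).
Each unlicensed consonant becomes the onset of a new syllable: /l/ → /la/, /ɹ/ → /ɹa/.

ðejəkŋɔθlaɹa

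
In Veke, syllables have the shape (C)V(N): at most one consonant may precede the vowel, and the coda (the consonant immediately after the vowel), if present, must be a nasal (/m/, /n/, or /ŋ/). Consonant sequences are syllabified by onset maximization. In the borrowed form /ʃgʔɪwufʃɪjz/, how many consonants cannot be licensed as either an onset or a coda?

Syllabifying with onset maximization leaves /ʃ/, /g/, /f/, /j/, /z/ stranded (only a nasal (/m/, /n/, or /ŋ/) is licensed in coda position; onsets are limited to one consonant).

5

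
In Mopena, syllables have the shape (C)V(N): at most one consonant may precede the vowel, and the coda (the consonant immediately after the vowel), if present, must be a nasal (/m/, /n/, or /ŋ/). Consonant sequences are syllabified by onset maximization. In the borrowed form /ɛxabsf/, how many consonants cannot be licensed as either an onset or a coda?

3

The consonants /b/, /s/, /f/ cannot be parsed into a legal (C)V(N) syllable (only a nasal (/m/, /n/, or /ŋ/) is licensed in coda position; onsets are limited to one consonant).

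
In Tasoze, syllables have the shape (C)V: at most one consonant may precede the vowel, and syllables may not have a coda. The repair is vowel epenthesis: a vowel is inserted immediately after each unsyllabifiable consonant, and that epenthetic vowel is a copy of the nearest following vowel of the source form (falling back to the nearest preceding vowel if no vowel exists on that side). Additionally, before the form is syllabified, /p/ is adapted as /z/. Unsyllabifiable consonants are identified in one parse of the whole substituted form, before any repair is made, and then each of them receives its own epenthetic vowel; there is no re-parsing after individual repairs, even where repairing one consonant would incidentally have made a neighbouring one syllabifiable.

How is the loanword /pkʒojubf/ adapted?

zokoʒojubufu

Substitution: /p/ → /z/, giving /zkʒojubf/.
Syllabifying with onset maximization leaves /z/, /k/, /b/, /f/ stranded (no codas are permitted; onsets are limited to one consonant).
Inserting the epenthetic vowel yields /z/ → /zo/, /k/ → /ko/, /b/ → /bu/, /f/ → /fu/.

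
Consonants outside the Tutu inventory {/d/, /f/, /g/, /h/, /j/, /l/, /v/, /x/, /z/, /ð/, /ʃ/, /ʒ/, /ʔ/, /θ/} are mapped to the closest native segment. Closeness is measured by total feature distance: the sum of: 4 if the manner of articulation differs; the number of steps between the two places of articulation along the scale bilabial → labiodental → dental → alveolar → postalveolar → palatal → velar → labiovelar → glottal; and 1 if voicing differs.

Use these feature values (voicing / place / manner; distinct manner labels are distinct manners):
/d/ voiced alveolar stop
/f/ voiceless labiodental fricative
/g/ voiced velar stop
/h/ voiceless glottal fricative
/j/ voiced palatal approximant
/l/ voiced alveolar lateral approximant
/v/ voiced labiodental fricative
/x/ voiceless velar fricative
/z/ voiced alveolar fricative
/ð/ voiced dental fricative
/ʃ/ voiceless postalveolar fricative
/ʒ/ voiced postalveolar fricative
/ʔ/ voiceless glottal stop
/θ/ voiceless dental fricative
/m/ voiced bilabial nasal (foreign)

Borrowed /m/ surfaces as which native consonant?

/v/ is closest: manner differs (nasal→fricative, +4), place distance 1 (bilabial→labiodental), same voicing; total 5. Next closest is /f/ at distance 6.

v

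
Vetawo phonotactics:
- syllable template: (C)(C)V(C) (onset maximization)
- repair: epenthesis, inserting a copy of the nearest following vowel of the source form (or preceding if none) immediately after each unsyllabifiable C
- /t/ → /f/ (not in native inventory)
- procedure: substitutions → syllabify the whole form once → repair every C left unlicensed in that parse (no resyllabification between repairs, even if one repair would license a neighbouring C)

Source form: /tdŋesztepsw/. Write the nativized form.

fedŋeszfepsewe

Substitution: /t/ → /f/, giving /fdŋeszfepsw/.
Syllabifying with onset maximization leaves /f/, /s/, /w/ stranded (at most one coda consonant is licensed; onsets may contain at most 2 consonants).
Inserting the epenthetic vowel yields /f/ → /fe/, /s/ → /se/, /w/ → /we/.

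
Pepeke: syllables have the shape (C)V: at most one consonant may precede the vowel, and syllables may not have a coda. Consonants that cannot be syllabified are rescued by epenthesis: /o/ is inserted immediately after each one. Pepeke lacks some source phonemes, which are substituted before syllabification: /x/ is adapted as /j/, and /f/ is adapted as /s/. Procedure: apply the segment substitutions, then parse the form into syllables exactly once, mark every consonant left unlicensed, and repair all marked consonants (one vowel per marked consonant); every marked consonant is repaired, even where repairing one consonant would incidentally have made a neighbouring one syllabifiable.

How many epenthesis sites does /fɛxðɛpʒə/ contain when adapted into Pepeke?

After substitution the input is /sɛjðɛpʒə/.
The unsyllabifiable consonants are /j/, /p/; each receives one epenthetic vowel.

2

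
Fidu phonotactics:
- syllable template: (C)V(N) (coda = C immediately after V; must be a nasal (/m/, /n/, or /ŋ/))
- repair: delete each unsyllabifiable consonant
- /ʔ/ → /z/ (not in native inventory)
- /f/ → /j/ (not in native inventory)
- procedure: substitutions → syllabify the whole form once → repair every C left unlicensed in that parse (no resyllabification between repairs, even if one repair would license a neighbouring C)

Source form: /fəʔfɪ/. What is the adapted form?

Substitution: /f/ → /j/, /ʔ/ → /z/, giving /jəzjɪ/.
The consonants /z/ cannot be parsed into a legal (C)V(N) syllable (only a nasal (/m/, /n/, or /ŋ/) is licensed in coda position; onsets are limited to one consonant).
Deletion applies to /z/.

jəjɪ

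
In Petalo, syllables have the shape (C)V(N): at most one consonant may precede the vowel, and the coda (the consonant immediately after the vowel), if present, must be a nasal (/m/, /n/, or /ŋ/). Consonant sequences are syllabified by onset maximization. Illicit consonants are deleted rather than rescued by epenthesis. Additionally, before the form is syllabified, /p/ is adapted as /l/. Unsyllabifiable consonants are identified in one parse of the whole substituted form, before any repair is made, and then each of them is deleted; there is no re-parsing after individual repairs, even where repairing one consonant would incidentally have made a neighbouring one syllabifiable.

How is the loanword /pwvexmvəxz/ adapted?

Substitution: /p/ → /l/, giving /lwvexmvəxz/.
Under (C)V(N), the unsyllabifiable consonants are /l/, /w/, /x/, /m/, /x/, /z/ (only a nasal (/m/, /n/, or /ŋ/) is licensed in coda position; onsets are limited to one consonant).
Each unlicensed consonant is deleted: /l/, /w/, /x/, /m/, /x/, /z/.

vevə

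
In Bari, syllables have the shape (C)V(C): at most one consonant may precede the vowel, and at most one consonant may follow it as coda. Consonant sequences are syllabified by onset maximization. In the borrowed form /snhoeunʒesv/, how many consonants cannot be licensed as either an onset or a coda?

3

The consonants /s/, /n/, /v/ cannot be parsed into a legal (C)V(C) syllable (at most one coda consonant is licensed; onsets are limited to one consonant).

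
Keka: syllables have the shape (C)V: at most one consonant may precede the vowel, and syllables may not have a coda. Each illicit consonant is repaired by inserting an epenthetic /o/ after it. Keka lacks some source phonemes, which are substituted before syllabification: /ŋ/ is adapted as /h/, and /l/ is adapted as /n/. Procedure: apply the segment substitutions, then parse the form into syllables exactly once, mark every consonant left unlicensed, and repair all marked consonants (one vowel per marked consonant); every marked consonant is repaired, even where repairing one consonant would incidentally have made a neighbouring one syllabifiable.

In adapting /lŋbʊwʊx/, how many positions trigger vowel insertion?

3

After substitution the input is /nhbʊwʊx/.
The unsyllabifiable consonants are /n/, /h/, /x/; each receives one epenthetic vowel.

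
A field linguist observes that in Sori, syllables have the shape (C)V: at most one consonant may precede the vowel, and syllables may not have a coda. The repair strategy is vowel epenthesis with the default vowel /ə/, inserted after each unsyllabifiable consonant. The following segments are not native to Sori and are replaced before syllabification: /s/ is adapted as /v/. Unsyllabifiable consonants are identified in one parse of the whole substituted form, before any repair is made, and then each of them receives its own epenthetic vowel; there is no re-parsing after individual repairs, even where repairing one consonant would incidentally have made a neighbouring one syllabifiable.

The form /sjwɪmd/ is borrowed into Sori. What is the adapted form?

Substitution: /s/ → /v/, giving /vjwɪmd/.
The consonants /v/, /j/, /m/, /d/ cannot be parsed into a legal (C)V syllable (no codas are permitted; onsets are limited to one consonant).
Inserting the epenthetic vowel yields /v/ → /və/, /j/ → /jə/, /m/ → /mə/, /d/ → /də/.

vəjəwɪmədə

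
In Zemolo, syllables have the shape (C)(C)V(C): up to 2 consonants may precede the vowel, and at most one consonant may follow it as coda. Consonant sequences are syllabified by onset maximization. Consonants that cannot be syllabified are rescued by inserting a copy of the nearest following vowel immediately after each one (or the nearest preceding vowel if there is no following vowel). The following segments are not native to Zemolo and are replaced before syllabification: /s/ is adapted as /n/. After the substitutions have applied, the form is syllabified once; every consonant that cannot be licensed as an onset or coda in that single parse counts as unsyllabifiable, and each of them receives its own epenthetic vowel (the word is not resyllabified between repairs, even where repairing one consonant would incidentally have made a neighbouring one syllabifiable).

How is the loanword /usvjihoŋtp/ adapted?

Substitution: /s/ → /n/, giving /unvjihoŋtp/.
Syllabifying with onset maximization leaves /t/, /p/ stranded (at most one coda consonant is licensed; onsets may contain at most 2 consonants).
Epenthesis after each stranded consonant: /t/ → /to/, /p/ → /po/.

unvjihoŋtopo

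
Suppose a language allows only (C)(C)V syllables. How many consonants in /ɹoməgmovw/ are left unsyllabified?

2

Under (C)(C)V, the unsyllabifiable consonants are /v/, /w/ (no codas are permitted; onsets may contain at most 2 consonants).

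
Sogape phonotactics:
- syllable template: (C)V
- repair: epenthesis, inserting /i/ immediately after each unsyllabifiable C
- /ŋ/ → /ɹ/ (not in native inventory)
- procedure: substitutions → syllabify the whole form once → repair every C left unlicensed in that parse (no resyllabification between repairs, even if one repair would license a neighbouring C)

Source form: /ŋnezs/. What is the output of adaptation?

Substitution: /ŋ/ → /ɹ/, giving /ɹnezs/.
Syllabifying with onset maximization leaves /ɹ/, /z/, /s/ stranded (no codas are permitted; onsets are limited to one consonant).
Inserting the epenthetic vowel yields /ɹ/ → /ɹi/, /z/ → /zi/, /s/ → /si/.

ɹinezisi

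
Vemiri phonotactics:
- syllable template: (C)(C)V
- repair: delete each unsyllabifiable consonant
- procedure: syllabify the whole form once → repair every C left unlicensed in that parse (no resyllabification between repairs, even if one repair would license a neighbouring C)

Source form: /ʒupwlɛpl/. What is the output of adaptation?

ʒuwlɛ

The consonants /p/, /p/, /l/ cannot be parsed into a legal (C)(C)V syllable (no codas are permitted; onsets may contain at most 2 consonants).
Deletion applies to /p/, /p/, /l/.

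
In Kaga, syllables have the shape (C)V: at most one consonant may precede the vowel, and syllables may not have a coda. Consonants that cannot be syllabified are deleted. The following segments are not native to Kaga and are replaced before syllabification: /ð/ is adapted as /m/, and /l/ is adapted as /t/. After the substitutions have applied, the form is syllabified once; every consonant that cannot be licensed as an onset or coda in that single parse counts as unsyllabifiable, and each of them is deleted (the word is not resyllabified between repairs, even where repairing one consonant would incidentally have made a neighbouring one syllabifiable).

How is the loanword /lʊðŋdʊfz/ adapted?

tʊdʊ

Substitution: /l/ → /t/, /ð/ → /m/, giving /tʊmŋdʊfz/.
Under (C)V, the unsyllabifiable consonants are /m/, /ŋ/, /f/, /z/ (no codas are permitted; onsets are limited to one consonant).
Deleting the stranded consonants removes /m/, /ŋ/, /f/, /z/.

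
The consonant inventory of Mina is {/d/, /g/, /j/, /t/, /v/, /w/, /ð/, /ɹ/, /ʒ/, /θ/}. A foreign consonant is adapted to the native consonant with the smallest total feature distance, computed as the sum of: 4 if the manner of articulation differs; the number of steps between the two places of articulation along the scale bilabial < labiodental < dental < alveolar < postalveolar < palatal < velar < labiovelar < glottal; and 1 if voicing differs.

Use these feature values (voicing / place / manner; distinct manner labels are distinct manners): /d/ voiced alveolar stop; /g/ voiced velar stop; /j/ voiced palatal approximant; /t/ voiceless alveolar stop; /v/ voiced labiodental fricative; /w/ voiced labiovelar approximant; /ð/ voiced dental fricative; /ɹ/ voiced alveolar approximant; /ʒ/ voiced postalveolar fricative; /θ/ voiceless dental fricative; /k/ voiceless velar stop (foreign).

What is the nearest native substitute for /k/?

g

/g/ is closest: same manner (stop), place distance 0 (velar→velar), voicing differs (+1); total 1. Next closest is /t/ at distance 3.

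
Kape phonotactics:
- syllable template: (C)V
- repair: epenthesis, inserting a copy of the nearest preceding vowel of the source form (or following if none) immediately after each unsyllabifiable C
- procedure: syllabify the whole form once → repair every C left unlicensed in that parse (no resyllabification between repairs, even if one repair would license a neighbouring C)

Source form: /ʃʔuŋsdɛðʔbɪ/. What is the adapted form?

The consonants /ʃ/, /ŋ/, /s/, /ð/, /ʔ/ cannot be parsed into a legal (C)V syllable (no codas are permitted; onsets are limited to one consonant).
Each unlicensed consonant becomes the onset of a new syllable: /ʃ/ → /ʃu/, /ŋ/ → /ŋu/, /s/ → /su/, /ð/ → /ðɛ/, /ʔ/ → /ʔɛ/.

ʃuʔuŋusudɛðɛʔɛbɪ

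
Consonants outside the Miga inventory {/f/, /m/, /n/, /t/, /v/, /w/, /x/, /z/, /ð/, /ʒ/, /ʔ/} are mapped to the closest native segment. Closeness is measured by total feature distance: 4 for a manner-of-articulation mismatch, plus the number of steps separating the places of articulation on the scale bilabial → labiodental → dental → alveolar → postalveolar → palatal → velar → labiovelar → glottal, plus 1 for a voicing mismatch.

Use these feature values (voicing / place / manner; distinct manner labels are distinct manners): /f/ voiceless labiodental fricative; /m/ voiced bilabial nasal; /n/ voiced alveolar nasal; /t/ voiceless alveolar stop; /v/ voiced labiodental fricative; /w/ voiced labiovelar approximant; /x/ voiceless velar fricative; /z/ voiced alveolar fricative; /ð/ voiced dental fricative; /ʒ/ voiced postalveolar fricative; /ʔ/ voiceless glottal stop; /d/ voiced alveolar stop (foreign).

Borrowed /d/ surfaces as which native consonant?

/t/ is closest: same manner (stop), place distance 0 (alveolar→alveolar), voicing differs (+1); total 1. Next closest is /n/ at distance 4.

t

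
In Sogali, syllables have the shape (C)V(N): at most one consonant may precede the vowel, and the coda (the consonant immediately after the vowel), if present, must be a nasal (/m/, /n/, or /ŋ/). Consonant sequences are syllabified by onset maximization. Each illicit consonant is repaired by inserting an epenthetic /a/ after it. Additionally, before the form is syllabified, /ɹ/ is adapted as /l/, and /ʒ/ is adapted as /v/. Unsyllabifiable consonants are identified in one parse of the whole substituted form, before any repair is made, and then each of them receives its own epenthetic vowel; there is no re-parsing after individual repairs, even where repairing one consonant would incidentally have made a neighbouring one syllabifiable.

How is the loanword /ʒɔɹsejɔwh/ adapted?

vɔlasejɔwaha

Substitution: /ʒ/ → /v/, /ɹ/ → /l/, giving /vɔlsejɔwh/.
Under (C)V(N), the unsyllabifiable consonants are /l/, /w/, /h/ (only a nasal (/m/, /n/, or /ŋ/) is licensed in coda position; onsets are limited to one consonant).
Each unlicensed consonant becomes the onset of a new syllable: /l/ → /la/, /w/ → /wa/, /h/ → /ha/.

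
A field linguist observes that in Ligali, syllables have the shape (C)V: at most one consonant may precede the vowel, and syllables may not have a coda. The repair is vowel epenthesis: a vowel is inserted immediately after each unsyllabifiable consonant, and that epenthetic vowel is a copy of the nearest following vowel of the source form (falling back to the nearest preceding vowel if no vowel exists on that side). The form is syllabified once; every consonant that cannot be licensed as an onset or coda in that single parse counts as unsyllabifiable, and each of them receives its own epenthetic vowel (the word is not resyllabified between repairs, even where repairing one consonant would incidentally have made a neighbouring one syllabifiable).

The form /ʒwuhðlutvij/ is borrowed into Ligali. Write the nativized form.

ʒuwuhuðulutiviji

Under (C)V, the unsyllabifiable consonants are /ʒ/, /h/, /ð/, /t/, /j/ (no codas are permitted; onsets are limited to one consonant).
Epenthesis after each stranded consonant: /ʒ/ → /ʒu/, /h/ → /hu/, /ð/ → /ðu/, /t/ → /ti/, /j/ → /ji/.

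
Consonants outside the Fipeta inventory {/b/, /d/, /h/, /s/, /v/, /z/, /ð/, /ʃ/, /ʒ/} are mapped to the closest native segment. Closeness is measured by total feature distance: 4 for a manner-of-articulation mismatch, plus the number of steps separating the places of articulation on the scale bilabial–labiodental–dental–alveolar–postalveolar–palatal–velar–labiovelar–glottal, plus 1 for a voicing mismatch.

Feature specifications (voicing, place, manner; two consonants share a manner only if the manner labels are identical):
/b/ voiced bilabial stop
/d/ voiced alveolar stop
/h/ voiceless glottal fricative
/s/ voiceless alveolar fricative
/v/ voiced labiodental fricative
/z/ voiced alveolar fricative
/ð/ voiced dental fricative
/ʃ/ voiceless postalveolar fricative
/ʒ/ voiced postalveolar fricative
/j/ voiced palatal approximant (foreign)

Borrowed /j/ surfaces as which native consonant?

ʒ

/ʒ/ is closest: manner differs (approximant→fricative, +4), place distance 1 (palatal→postalveolar), same voicing; total 5. Next closest is /d/ at distance 6.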